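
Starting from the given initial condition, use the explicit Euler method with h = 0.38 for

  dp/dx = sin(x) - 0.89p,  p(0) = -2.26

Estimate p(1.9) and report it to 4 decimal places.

0.4766

Euler: p_{n+1} = p_n + h·f(x_n, p_n).
x=0.000000, p=-2.260000: f=2.011400 → p ← -2.260000 + 0.38·2.011400 = -1.495668
x=0.380000, p=-1.495668: f=1.702065 → p ← -1.495668 + 0.38·1.702065 = -0.848883
x=0.760000, p=-0.848883: f=1.444428 → p ← -0.848883 + 0.38·1.444428 = -0.300001
x=1.140000, p=-0.300001: f=1.175634 → p ← -0.300001 + 0.38·1.175634 = 0.146740
x=1.520000, p=0.146740: f=0.868111 → p ← 0.146740 + 0.38·0.868111 = 0.476623
p(1.9) ≈ 0.4766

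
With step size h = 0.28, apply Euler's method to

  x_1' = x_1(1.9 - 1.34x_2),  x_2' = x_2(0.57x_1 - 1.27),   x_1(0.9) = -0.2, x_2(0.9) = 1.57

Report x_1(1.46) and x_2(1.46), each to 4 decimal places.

Euler on (x_1,x_2): x_1_{n+1} = x_1_n + h·x_1', x_2_{n+1} = x_2_n + h·x_2'.
0.900000: (-0.200000, 1.570000); f=(0.040760, -2.172880) → (-0.188587, 0.961594)
1.180000: (-0.188587, 0.961594); f=(-0.115314, -1.324590) → (-0.220875, 0.590708)
(x_1(1.46), x_2(1.46)) ≈ (-0.2209, 0.5907)

-0.2209, 0.5907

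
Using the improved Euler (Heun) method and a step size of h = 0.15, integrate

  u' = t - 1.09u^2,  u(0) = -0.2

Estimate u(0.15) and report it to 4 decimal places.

Heun: k1 = f(t_n, u_n); k2 = f(t_n + h, u_n + h·k1); u_{n+1} = u_n + (h/2)·(k1 + k2).
t=0.000000, u=-0.200000:
  k1 = f(0.000000, -0.200000) = -0.043600
  k2 = f(0.150000, -0.206540) = 0.103502
  u ← -0.200000 + (0.15/2)·(-0.043600 + 0.103502) = -0.195507
u(0.15) ≈ -0.1955

-0.1955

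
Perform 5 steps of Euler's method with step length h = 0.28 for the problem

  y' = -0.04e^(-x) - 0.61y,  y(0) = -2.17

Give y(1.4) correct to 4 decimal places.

Euler: y_{n+1} = y_n + h·f(x_n, y_n).
x=0.000000, y=-2.170000: f=1.283700 → y ← -2.170000 + 0.28·1.283700 = -1.810564
x=0.280000, y=-1.810564: f=1.074213 → y ← -1.810564 + 0.28·1.074213 = -1.509784
x=0.560000, y=-1.509784: f=0.898120 → y ← -1.509784 + 0.28·0.898120 = -1.258311
x=0.840000, y=-1.258311: f=0.750301 → y ← -1.258311 + 0.28·0.750301 = -1.048226
x=1.120000, y=-1.048226: f=0.626367 → y ← -1.048226 + 0.28·0.626367 = -0.872844
y(1.4) ≈ -0.8728

-0.8728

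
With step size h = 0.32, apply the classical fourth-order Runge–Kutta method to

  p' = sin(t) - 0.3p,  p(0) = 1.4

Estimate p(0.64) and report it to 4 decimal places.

1.3411

RK4: k1 = f(t_n, p_n); k2 = f(t_n + h/2, p_n + (h/2)·k1); k3 = f(t_n + h/2, p_n + (h/2)·k2); k4 = f(t_n + h, p_n + h·k3); p_{n+1} = p_n + (h/6)·(k1 + 2k2 + 2k3 + k4).
t=0.000000, p=1.400000:
  k1 = f(0.000000, 1.400000) = -0.420000
  k2 = f(0.160000, 1.332800) = -0.240522
  k3 = f(0.160000, 1.361517) = -0.249137
  k4 = f(0.320000, 1.320276) = -0.081516
  p ← 1.400000 + (0.32/6)·(k1 + 2k2 + 2k3 + k4) = 1.321022
t=0.320000, p=1.321022:
  k1 = f(0.320000, 1.321022) = -0.081740
  k2 = f(0.480000, 1.307944) = 0.069396
  k3 = f(0.480000, 1.332126) = 0.062142
  k4 = f(0.640000, 1.340907) = 0.194923
  p ← 1.321022 + (0.32/6)·(k1 + 2k2 + 2k3 + k4) = 1.341089
p(0.64) ≈ 1.3411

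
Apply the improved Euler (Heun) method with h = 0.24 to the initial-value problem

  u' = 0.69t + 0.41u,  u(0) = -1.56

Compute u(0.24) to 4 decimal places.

-1.7012

Heun: k1 = f(t_n, u_n); k2 = f(t_n + h, u_n + h·k1); u_{n+1} = u_n + (h/2)·(k1 + k2).
t=0.000000, u=-1.560000:
  k1 = f(0.000000, -1.560000) = -0.639600
  k2 = f(0.240000, -1.713504) = -0.536937
  u ← -1.560000 + (0.24/2)·(-0.639600 + (-0.536937)) = -1.701184
u(0.24) ≈ -1.7012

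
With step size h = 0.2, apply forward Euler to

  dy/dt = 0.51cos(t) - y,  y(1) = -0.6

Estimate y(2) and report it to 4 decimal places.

Euler: y_{n+1} = y_n + h·f(t_n, y_n).
t=1.000000, y=-0.600000: f=0.875554 → y ← -0.600000 + 0.2·0.875554 = -0.424889
t=1.200000, y=-0.424889: f=0.609692 → y ← -0.424889 + 0.2·0.609692 = -0.302951
t=1.400000, y=-0.302951: f=0.389634 → y ← -0.302951 + 0.2·0.389634 = -0.225024
t=1.600000, y=-0.225024: f=0.210132 → y ← -0.225024 + 0.2·0.210132 = -0.182998
t=1.800000, y=-0.182998: f=0.067125 → y ← -0.182998 + 0.2·0.067125 = -0.169573
y(2) ≈ -0.1696

-0.1696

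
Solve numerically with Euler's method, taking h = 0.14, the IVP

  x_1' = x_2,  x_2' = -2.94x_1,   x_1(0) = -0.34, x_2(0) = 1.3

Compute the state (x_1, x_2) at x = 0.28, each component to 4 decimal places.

Euler on (x_1,x_2): x_1_{n+1} = x_1_n + h·x_1', x_2_{n+1} = x_2_n + h·x_2'.
0.000000: (-0.340000, 1.300000); f=(1.300000, 0.999600) → (-0.158000, 1.439944)
0.140000: (-0.158000, 1.439944); f=(1.439944, 0.464520) → (0.043592, 1.504977)
(x_1(0.28), x_2(0.28)) ≈ (0.0436, 1.5050)

0.0436, 1.5050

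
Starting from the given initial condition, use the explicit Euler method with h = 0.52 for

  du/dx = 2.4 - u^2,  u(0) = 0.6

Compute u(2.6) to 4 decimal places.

Euler: u_{n+1} = u_n + h·f(x_n, u_n).
x=0.000000, u=0.600000: f=2.040000 → u ← 0.600000 + 0.52·2.040000 = 1.660800
x=0.520000, u=1.660800: f=-0.358257 → u ← 1.660800 + 0.52·(-0.358257) = 1.474507
x=1.040000, u=1.474507: f=0.225830 → u ← 1.474507 + 0.52·0.225830 = 1.591938
x=1.560000, u=1.591938: f=-0.134268 → u ← 1.591938 + 0.52·(-0.134268) = 1.522119
x=2.080000, u=1.522119: f=0.083153 → u ← 1.522119 + 0.52·0.083153 = 1.565359
u(2.6) ≈ 1.5654

1.5654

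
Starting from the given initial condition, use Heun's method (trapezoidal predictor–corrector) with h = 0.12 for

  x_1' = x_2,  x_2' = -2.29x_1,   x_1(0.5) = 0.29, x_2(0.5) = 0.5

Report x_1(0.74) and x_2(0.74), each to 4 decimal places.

0.3890, 0.3104

Heun on (x_1,x_2): k1 = f(x_n, state_n); k2 = f(x_n + h, state_n + h·k1); state_{n+1} = state_n + (h/2)·(k1 + k2).
0.500000: (0.290000, 0.500000)
  k1 = (0.500000, -0.664100)
  predictor → (0.350000, 0.420308)
  k2 = (0.420308, -0.801500)
  → (0.345218, 0.412064)
0.620000: (0.345218, 0.412064)
  k1 = (0.412064, -0.790550)
  predictor → (0.394666, 0.317198)
  k2 = (0.317198, -0.903786)
  → (0.388974, 0.310404)
(x_1(0.74), x_2(0.74)) ≈ (0.3890, 0.3104)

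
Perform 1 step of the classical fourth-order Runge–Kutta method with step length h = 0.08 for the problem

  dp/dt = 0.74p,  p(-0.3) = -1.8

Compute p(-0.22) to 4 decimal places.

RK4: k1 = f(t_n, p_n); k2 = f(t_n + h/2, p_n + (h/2)·k1); k3 = f(t_n + h/2, p_n + (h/2)·k2); k4 = f(t_n + h, p_n + h·k3); p_{n+1} = p_n + (h/6)·(k1 + 2k2 + 2k3 + k4).
t=-0.300000, p=-1.800000:
  k1 = f(-0.300000, -1.800000) = -1.332000
  k2 = f(-0.260000, -1.853280) = -1.371427
  k3 = f(-0.260000, -1.854857) = -1.372594
  k4 = f(-0.220000, -1.909808) = -1.413258
  p ← -1.800000 + (0.08/6)·(k1 + 2k2 + 2k3 + k4) = -1.909777
p(-0.22) ≈ -1.9098

-1.9098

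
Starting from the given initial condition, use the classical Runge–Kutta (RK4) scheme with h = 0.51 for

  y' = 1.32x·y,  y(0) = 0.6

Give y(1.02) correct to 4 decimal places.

RK4: k1 = f(x_n, y_n); k2 = f(x_n + h/2, y_n + (h/2)·k1); k3 = f(x_n + h/2, y_n + (h/2)·k2); k4 = f(x_n + h, y_n + h·k3); y_{n+1} = y_n + (h/6)·(k1 + 2k2 + 2k3 + k4).
x=0.000000, y=0.600000:
  k1 = f(0.000000, 0.600000) = 0.000000
  k2 = f(0.255000, 0.600000) = 0.201960
  k3 = f(0.255000, 0.651500) = 0.219295
  k4 = f(0.510000, 0.711840) = 0.479211
  y ← 0.600000 + (0.51/6)·(k1 + 2k2 + 2k3 + k4) = 0.712346
x=0.510000, y=0.712346:
  k1 = f(0.510000, 0.712346) = 0.479551
  k2 = f(0.765000, 0.834632) = 0.842811
  k3 = f(0.765000, 0.927263) = 0.936350
  k4 = f(1.020000, 1.189885) = 1.602061
  y ← 0.712346 + (0.51/6)·(k1 + 2k2 + 2k3 + k4) = 1.191741
y(1.02) ≈ 1.1917

1.1917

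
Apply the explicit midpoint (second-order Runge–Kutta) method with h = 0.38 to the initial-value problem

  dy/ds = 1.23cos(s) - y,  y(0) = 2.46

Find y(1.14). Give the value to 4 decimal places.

Midpoint: k1 = f(s_n, y_n); k2 = f(s_n + h/2, y_n + (h/2)·k1); y_{n+1} = y_n + h·k2.
s=0.000000, y=2.460000:
  k1 = f(0.000000, 2.460000) = -1.230000
  k2 = f(0.190000, 2.226300) = -1.018435
  y ← 2.460000 + 0.38·(-1.018435) = 2.072995
s=0.380000, y=2.072995:
  k1 = f(0.380000, 2.072995) = -0.930737
  k2 = f(0.570000, 1.896155) = -0.860616
  y ← 2.072995 + 0.38·(-0.860616) = 1.745961
s=0.760000, y=1.745961:
  k1 = f(0.760000, 1.745961) = -0.854412
  k2 = f(0.950000, 1.583622) = -0.868152
  y ← 1.745961 + 0.38·(-0.868152) = 1.416063
y(1.14) ≈ 1.4161

1.4161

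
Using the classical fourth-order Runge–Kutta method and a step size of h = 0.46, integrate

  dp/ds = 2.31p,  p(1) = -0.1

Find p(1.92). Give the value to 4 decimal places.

RK4: k1 = f(s_n, p_n); k2 = f(s_n + h/2, p_n + (h/2)·k1); k3 = f(s_n + h/2, p_n + (h/2)·k2); k4 = f(s_n + h, p_n + h·k3); p_{n+1} = p_n + (h/6)·(k1 + 2k2 + 2k3 + k4).
s=1.000000, p=-0.100000:
  k1 = f(1.000000, -0.100000) = -0.231000
  k2 = f(1.230000, -0.153130) = -0.353730
  k3 = f(1.230000, -0.181358) = -0.418937
  k4 = f(1.460000, -0.292711) = -0.676162
  p ← -0.100000 + (0.46/6)·(k1 + 2k2 + 2k3 + k4) = -0.288025
s=1.460000, p=-0.288025:
  k1 = f(1.460000, -0.288025) = -0.665337
  k2 = f(1.690000, -0.441052) = -1.018831
  k3 = f(1.690000, -0.522356) = -1.206642
  k4 = f(1.920000, -0.843080) = -1.947515
  p ← -0.288025 + (0.46/6)·(k1 + 2k2 + 2k3 + k4) = -0.829583
p(1.92) ≈ -0.8296

-0.8296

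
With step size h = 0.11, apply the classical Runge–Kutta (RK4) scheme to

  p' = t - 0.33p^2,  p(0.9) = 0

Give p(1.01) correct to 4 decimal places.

RK4: k1 = f(t_n, p_n); k2 = f(t_n + h/2, p_n + (h/2)·k1); k3 = f(t_n + h/2, p_n + (h/2)·k2); k4 = f(t_n + h, p_n + h·k3); p_{n+1} = p_n + (h/6)·(k1 + 2k2 + 2k3 + k4).
t=0.900000, p=0.000000:
  k1 = f(0.900000, 0.000000) = 0.900000
  k2 = f(0.955000, 0.049500) = 0.954191
  k3 = f(0.955000, 0.052481) = 0.954091
  k4 = f(1.010000, 0.104950) = 1.006365
  p ← 0.000000 + (0.11/6)·(k1 + 2k2 + 2k3 + k4) = 0.104920
p(1.01) ≈ 0.1049

0.1049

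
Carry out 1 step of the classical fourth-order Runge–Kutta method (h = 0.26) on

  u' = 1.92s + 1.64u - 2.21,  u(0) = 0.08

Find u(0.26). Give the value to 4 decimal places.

-0.5187

RK4: k1 = f(s_n, u_n); k2 = f(s_n + h/2, u_n + (h/2)·k1); k3 = f(s_n + h/2, u_n + (h/2)·k2); k4 = f(s_n + h, u_n + h·k3); u_{n+1} = u_n + (h/6)·(k1 + 2k2 + 2k3 + k4).
s=0.000000, u=0.080000:
  k1 = f(0.000000, 0.080000) = -2.078800
  k2 = f(0.130000, -0.190244) = -2.272400
  k3 = f(0.130000, -0.215412) = -2.313676
  k4 = f(0.260000, -0.521556) = -2.566151
  u ← 0.080000 + (0.26/6)·(k1 + 2k2 + 2k3 + k4) = -0.518741
u(0.26) ≈ -0.5187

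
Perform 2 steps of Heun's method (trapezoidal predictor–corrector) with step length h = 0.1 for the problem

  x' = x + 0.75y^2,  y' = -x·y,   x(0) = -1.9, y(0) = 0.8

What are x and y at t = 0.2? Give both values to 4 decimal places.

Heun on (x,y): k1 = f(t_n, state_n); k2 = f(t_n + h, state_n + h·k1); state_{n+1} = state_n + (h/2)·(k1 + k2).
0.000000: (-1.900000, 0.800000)
  k1 = (-1.420000, 1.520000)
  predictor → (-2.042000, 0.952000)
  k2 = (-1.362272, 1.943984)
  → (-2.039114, 0.973199)
0.100000: (-2.039114, 0.973199)
  k1 = (-1.328776, 1.984464)
  predictor → (-2.171991, 1.171646)
  k2 = (-1.142426, 2.544804)
  → (-2.162674, 1.199663)
(x(0.2), y(0.2)) ≈ (-2.1627, 1.1997)

-2.1627, 1.1997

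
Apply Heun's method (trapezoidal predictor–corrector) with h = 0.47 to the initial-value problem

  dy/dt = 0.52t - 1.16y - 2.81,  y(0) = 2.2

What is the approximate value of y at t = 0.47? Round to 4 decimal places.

Heun: k1 = f(t_n, y_n); k2 = f(t_n + h, y_n + h·k1); y_{n+1} = y_n + (h/2)·(k1 + k2).
t=0.000000, y=2.200000:
  k1 = f(0.000000, 2.200000) = -5.362000
  k2 = f(0.470000, -0.320140) = -2.194238
  y ← 2.200000 + (0.47/2)·(-5.362000 + (-2.194238)) = 0.424284
y(0.47) ≈ 0.4243

0.4243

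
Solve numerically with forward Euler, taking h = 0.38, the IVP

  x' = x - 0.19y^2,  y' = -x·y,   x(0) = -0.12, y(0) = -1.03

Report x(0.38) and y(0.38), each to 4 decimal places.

Euler on (x,y): x_{n+1} = x_n + h·x', y_{n+1} = y_n + h·y'.
0.000000: (-0.120000, -1.030000); f=(-0.321571, -0.123600) → (-0.242197, -1.076968)
(x(0.38), y(0.38)) ≈ (-0.2422, -1.0770)

-0.2422, -1.0770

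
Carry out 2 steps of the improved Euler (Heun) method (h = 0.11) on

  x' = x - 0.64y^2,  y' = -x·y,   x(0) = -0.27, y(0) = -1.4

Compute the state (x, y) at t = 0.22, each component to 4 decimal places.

-0.6683, -1.5462

Heun on (x,y): k1 = f(t_n, state_n); k2 = f(t_n + h, state_n + h·k1); state_{n+1} = state_n + (h/2)·(k1 + k2).
0.000000: (-0.270000, -1.400000)
  k1 = (-1.524400, -0.378000)
  predictor → (-0.437684, -1.441580)
  k2 = (-1.767702, -0.630957)
  → (-0.451066, -1.455493)
0.110000: (-0.451066, -1.455493)
  k1 = (-1.806879, -0.656523)
  predictor → (-0.649822, -1.527710)
  k2 = (-2.143517, -0.992740)
  → (-0.668337, -1.546202)
(x(0.22), y(0.22)) ≈ (-0.6683, -1.5462)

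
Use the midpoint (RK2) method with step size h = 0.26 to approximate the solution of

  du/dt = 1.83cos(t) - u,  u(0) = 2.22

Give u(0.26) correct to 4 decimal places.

2.1278

Midpoint: k1 = f(t_n, u_n); k2 = f(t_n + h/2, u_n + (h/2)·k1); u_{n+1} = u_n + h·k2.
t=0.000000, u=2.220000:
  k1 = f(0.000000, 2.220000) = -0.390000
  k2 = f(0.130000, 2.169300) = -0.354742
  u ← 2.220000 + 0.26·(-0.354742) = 2.127767
u(0.26) ≈ 2.1278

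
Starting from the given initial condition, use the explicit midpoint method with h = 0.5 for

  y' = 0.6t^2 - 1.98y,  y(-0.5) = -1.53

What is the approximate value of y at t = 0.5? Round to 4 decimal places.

-0.3730

Midpoint: k1 = f(t_n, y_n); k2 = f(t_n + h/2, y_n + (h/2)·k1); y_{n+1} = y_n + h·k2.
t=-0.500000, y=-1.530000:
  k1 = f(-0.500000, -1.530000) = 3.179400
  k2 = f(-0.250000, -0.735150) = 1.493097
  y ← -1.530000 + 0.5·1.493097 = -0.783451
t=0.000000, y=-0.783451:
  k1 = f(0.000000, -0.783451) = 1.551234
  k2 = f(0.250000, -0.395643) = 0.820873
  y ← -0.783451 + 0.5·0.820873 = -0.373015
y(0.5) ≈ -0.3730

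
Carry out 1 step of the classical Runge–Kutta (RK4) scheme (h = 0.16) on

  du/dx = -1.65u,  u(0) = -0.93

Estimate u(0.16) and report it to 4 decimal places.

RK4: k1 = f(x_n, u_n); k2 = f(x_n + h/2, u_n + (h/2)·k1); k3 = f(x_n + h/2, u_n + (h/2)·k2); k4 = f(x_n + h, u_n + h·k3); u_{n+1} = u_n + (h/6)·(k1 + 2k2 + 2k3 + k4).
x=0.000000, u=-0.930000:
  k1 = f(0.000000, -0.930000) = 1.534500
  k2 = f(0.080000, -0.807240) = 1.331946
  k3 = f(0.080000, -0.823444) = 1.358683
  k4 = f(0.160000, -0.712611) = 1.175808
  u ← -0.930000 + (0.16/6)·(k1 + 2k2 + 2k3 + k4) = -0.714225
u(0.16) ≈ -0.7142

-0.7142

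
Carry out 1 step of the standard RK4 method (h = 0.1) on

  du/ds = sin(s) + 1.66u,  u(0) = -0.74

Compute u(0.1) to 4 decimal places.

-0.8683

RK4: k1 = f(s_n, u_n); k2 = f(s_n + h/2, u_n + (h/2)·k1); k3 = f(s_n + h/2, u_n + (h/2)·k2); k4 = f(s_n + h, u_n + h·k3); u_{n+1} = u_n + (h/6)·(k1 + 2k2 + 2k3 + k4).
s=0.000000, u=-0.740000:
  k1 = f(0.000000, -0.740000) = -1.228400
  k2 = f(0.050000, -0.801420) = -1.280378
  k3 = f(0.050000, -0.804019) = -1.284692
  k4 = f(0.100000, -0.868469) = -1.341825
  u ← -0.740000 + (0.1/6)·(k1 + 2k2 + 2k3 + k4) = -0.868339
u(0.1) ≈ -0.8683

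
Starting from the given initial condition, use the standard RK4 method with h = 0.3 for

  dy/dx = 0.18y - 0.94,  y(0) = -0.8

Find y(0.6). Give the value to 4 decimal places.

-1.4868

RK4: k1 = f(x_n, y_n); k2 = f(x_n + h/2, y_n + (h/2)·k1); k3 = f(x_n + h/2, y_n + (h/2)·k2); k4 = f(x_n + h, y_n + h·k3); y_{n+1} = y_n + (h/6)·(k1 + 2k2 + 2k3 + k4).
x=0.000000, y=-0.800000:
  k1 = f(0.000000, -0.800000) = -1.084000
  k2 = f(0.150000, -0.962600) = -1.113268
  k3 = f(0.150000, -0.966990) = -1.114058
  k4 = f(0.300000, -1.134217) = -1.144159
  y ← -0.800000 + (0.3/6)·(k1 + 2k2 + 2k3 + k4) = -1.134141
x=0.300000, y=-1.134141:
  k1 = f(0.300000, -1.134141) = -1.144145
  k2 = f(0.450000, -1.305762) = -1.175037
  k3 = f(0.450000, -1.310396) = -1.175871
  k4 = f(0.600000, -1.486902) = -1.207642
  y ← -1.134141 + (0.3/6)·(k1 + 2k2 + 2k3 + k4) = -1.486821
y(0.6) ≈ -1.4868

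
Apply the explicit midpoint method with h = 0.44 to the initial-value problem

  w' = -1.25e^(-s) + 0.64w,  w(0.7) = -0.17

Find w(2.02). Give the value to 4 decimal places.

-1.1680

Midpoint: k1 = f(s_n, w_n); k2 = f(s_n + h/2, w_n + (h/2)·k1); w_{n+1} = w_n + h·k2.
s=0.700000, w=-0.170000:
  k1 = f(0.700000, -0.170000) = -0.729532
  k2 = f(0.920000, -0.330497) = -0.709667
  w ← -0.170000 + 0.44·(-0.709667) = -0.482253
s=1.140000, w=-0.482253:
  k1 = f(1.140000, -0.482253) = -0.708416
  k2 = f(1.360000, -0.638105) = -0.729213
  w ← -0.482253 + 0.44·(-0.729213) = -0.803107
s=1.580000, w=-0.803107:
  k1 = f(1.580000, -0.803107) = -0.771457
  k2 = f(1.800000, -0.972828) = -0.829233
  w ← -0.803107 + 0.44·(-0.829233) = -1.167970
w(2.02) ≈ -1.1680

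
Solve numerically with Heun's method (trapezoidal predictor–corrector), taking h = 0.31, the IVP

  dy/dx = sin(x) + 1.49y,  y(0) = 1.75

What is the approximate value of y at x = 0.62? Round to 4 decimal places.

4.5391

Heun: k1 = f(x_n, y_n); k2 = f(x_n + h, y_n + h·k1); y_{n+1} = y_n + (h/2)·(k1 + k2).
x=0.000000, y=1.750000:
  k1 = f(0.000000, 1.750000) = 2.607500
  k2 = f(0.310000, 2.558325) = 4.116963
  y ← 1.750000 + (0.31/2)·(2.607500 + 4.116963) = 2.792292
x=0.310000, y=2.792292:
  k1 = f(0.310000, 2.792292) = 4.465573
  k2 = f(0.620000, 4.176619) = 6.804198
  y ← 2.792292 + (0.31/2)·(4.465573 + 6.804198) = 4.539106
y(0.62) ≈ 4.5391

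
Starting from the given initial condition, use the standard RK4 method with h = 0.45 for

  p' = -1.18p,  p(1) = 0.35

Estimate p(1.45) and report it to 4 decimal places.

RK4: k1 = f(t_n, p_n); k2 = f(t_n + h/2, p_n + (h/2)·k1); k3 = f(t_n + h/2, p_n + (h/2)·k2); k4 = f(t_n + h, p_n + h·k3); p_{n+1} = p_n + (h/6)·(k1 + 2k2 + 2k3 + k4).
t=1.000000, p=0.350000:
  k1 = f(1.000000, 0.350000) = -0.413000
  k2 = f(1.225000, 0.257075) = -0.303348
  k3 = f(1.225000, 0.281747) = -0.332461
  k4 = f(1.450000, 0.200393) = -0.236463
  p ← 0.350000 + (0.45/6)·(k1 + 2k2 + 2k3 + k4) = 0.205919
p(1.45) ≈ 0.2059

0.2059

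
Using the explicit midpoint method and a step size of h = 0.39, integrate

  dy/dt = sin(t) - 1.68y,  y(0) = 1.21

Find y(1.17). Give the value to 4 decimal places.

0.5618

Midpoint: k1 = f(t_n, y_n); k2 = f(t_n + h/2, y_n + (h/2)·k1); y_{n+1} = y_n + h·k2.
t=0.000000, y=1.210000:
  k1 = f(0.000000, 1.210000) = -2.032800
  k2 = f(0.195000, 0.813604) = -1.173088
  y ← 1.210000 + 0.39·(-1.173088) = 0.752496
t=0.390000, y=0.752496:
  k1 = f(0.390000, 0.752496) = -0.884004
  k2 = f(0.585000, 0.580115) = -0.422393
  y ← 0.752496 + 0.39·(-0.422393) = 0.587762
t=0.780000, y=0.587762:
  k1 = f(0.780000, 0.587762) = -0.284161
  k2 = f(0.975000, 0.532351) = -0.066647
  y ← 0.587762 + 0.39·(-0.066647) = 0.561770
y(1.17) ≈ 0.5618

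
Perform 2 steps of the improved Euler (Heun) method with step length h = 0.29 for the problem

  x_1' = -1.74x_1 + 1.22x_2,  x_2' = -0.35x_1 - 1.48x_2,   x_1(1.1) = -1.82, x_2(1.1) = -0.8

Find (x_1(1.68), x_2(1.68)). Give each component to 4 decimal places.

Heun on (x_1,x_2): k1 = f(t_n, state_n); k2 = f(t_n + h, state_n + h·k1); state_{n+1} = state_n + (h/2)·(k1 + k2).
1.100000: (-1.820000, -0.800000)
  k1 = (2.190800, 1.821000)
  predictor → (-1.184668, -0.271910)
  k2 = (1.729592, 0.817061)
  → (-1.251543, -0.417481)
1.390000: (-1.251543, -0.417481)
  k1 = (1.668358, 1.055912)
  predictor → (-0.767719, -0.111267)
  k2 = (1.200086, 0.433376)
  → (-0.835619, -0.201534)
(x_1(1.68), x_2(1.68)) ≈ (-0.8356, -0.2015)

-0.8356, -0.2015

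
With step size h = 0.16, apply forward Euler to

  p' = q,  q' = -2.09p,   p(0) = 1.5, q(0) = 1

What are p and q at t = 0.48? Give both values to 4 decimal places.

1.7307, -0.6385

Euler on (p,q): p_{n+1} = p_n + h·p', q_{n+1} = q_n + h·q'.
0.000000: (1.500000, 1.000000); f=(1.000000, -3.135000) → (1.660000, 0.498400)
0.160000: (1.660000, 0.498400); f=(0.498400, -3.469400) → (1.739744, -0.056704)
0.320000: (1.739744, -0.056704); f=(-0.056704, -3.636065) → (1.730671, -0.638474)
(p(0.48), q(0.48)) ≈ (1.7307, -0.6385)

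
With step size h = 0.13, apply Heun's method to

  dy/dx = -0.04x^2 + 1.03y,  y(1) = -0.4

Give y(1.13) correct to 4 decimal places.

Heun: k1 = f(x_n, y_n); k2 = f(x_n + h, y_n + h·k1); y_{n+1} = y_n + (h/2)·(k1 + k2).
x=1.000000, y=-0.400000:
  k1 = f(1.000000, -0.400000) = -0.452000
  k2 = f(1.130000, -0.458760) = -0.523599
  y ← -0.400000 + (0.13/2)·(-0.452000 + (-0.523599)) = -0.463414
y(1.13) ≈ -0.4634

-0.4634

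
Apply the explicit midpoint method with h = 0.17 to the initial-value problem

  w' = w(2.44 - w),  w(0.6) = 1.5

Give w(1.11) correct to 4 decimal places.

Midpoint: k1 = f(t_n, w_n); k2 = f(t_n + h/2, w_n + (h/2)·k1); w_{n+1} = w_n + h·k2.
t=0.600000, w=1.500000:
  k1 = f(0.600000, 1.500000) = 1.410000
  k2 = f(0.685000, 1.619850) = 1.328520
  w ← 1.500000 + 0.17·1.328520 = 1.725848
t=0.770000, w=1.725848:
  k1 = f(0.770000, 1.725848) = 1.232517
  k2 = f(0.855000, 1.830612) = 1.115553
  w ← 1.725848 + 0.17·1.115553 = 1.915492
t=0.940000, w=1.915492:
  k1 = f(0.940000, 1.915492) = 1.004690
  k2 = f(1.025000, 2.000891) = 0.878609
  w ← 1.915492 + 0.17·0.878609 = 2.064856
w(1.11) ≈ 2.0649

2.0649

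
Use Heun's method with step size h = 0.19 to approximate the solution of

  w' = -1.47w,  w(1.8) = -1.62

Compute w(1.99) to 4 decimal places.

Heun: k1 = f(t_n, w_n); k2 = f(t_n + h, w_n + h·k1); w_{n+1} = w_n + (h/2)·(k1 + k2).
t=1.800000, w=-1.620000:
  k1 = f(1.800000, -1.620000) = 2.381400
  k2 = f(1.990000, -1.167534) = 1.716275
  w ← -1.620000 + (0.19/2)·(2.381400 + 1.716275) = -1.230721
w(1.99) ≈ -1.2307

-1.2307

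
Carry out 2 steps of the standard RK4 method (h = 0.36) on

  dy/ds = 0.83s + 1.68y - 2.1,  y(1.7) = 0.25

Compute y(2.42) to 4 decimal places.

RK4: k1 = f(s_n, y_n); k2 = f(s_n + h/2, y_n + (h/2)·k1); k3 = f(s_n + h/2, y_n + (h/2)·k2); k4 = f(s_n + h, y_n + h·k3); y_{n+1} = y_n + (h/6)·(k1 + 2k2 + 2k3 + k4).
s=1.700000, y=0.250000:
  k1 = f(1.700000, 0.250000) = -0.269000
  k2 = f(1.880000, 0.201580) = -0.200946
  k3 = f(1.880000, 0.213830) = -0.180366
  k4 = f(2.060000, 0.185068) = -0.079285
  y ← 0.250000 + (0.36/6)·(k1 + 2k2 + 2k3 + k4) = 0.183345
s=2.060000, y=0.183345:
  k1 = f(2.060000, 0.183345) = -0.082180
  k2 = f(2.240000, 0.168553) = 0.042369
  k3 = f(2.240000, 0.190972) = 0.080033
  k4 = f(2.420000, 0.212157) = 0.265024
  y ← 0.183345 + (0.36/6)·(k1 + 2k2 + 2k3 + k4) = 0.209004
y(2.42) ≈ 0.2090

0.2090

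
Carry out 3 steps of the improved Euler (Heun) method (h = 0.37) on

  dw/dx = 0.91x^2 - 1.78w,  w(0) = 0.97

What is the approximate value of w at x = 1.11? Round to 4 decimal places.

0.4707

Heun: k1 = f(x_n, w_n); k2 = f(x_n + h, w_n + h·k1); w_{n+1} = w_n + (h/2)·(k1 + k2).
x=0.000000, w=0.970000:
  k1 = f(0.000000, 0.970000) = -1.726600
  k2 = f(0.370000, 0.331158) = -0.464882
  w ← 0.970000 + (0.37/2)·(-1.726600 + (-0.464882)) = 0.564576
x=0.370000, w=0.564576:
  k1 = f(0.370000, 0.564576) = -0.880366
  k2 = f(0.740000, 0.238840) = 0.073180
  w ← 0.564576 + (0.37/2)·(-0.880366 + 0.073180) = 0.415246
x=0.740000, w=0.415246:
  k1 = f(0.740000, 0.415246) = -0.240823
  k2 = f(1.110000, 0.326142) = 0.540678
  w ← 0.415246 + (0.37/2)·(-0.240823 + 0.540678) = 0.470720
w(1.11) ≈ 0.4707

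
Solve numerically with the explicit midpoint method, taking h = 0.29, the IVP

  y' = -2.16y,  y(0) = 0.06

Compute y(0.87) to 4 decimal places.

Midpoint: k1 = f(t_n, y_n); k2 = f(t_n + h/2, y_n + (h/2)·k1); y_{n+1} = y_n + h·k2.
t=0.000000, y=0.060000:
  k1 = f(0.000000, 0.060000) = -0.129600
  k2 = f(0.145000, 0.041208) = -0.089009
  y ← 0.060000 + 0.29·(-0.089009) = 0.034187
t=0.290000, y=0.034187:
  k1 = f(0.290000, 0.034187) = -0.073845
  k2 = f(0.435000, 0.023480) = -0.050716
  y ← 0.034187 + 0.29·(-0.050716) = 0.019480
t=0.580000, y=0.019480:
  k1 = f(0.580000, 0.019480) = -0.042076
  k2 = f(0.725000, 0.013379) = -0.028898
  y ← 0.019480 + 0.29·(-0.028898) = 0.011099
y(0.87) ≈ 0.0111

0.0111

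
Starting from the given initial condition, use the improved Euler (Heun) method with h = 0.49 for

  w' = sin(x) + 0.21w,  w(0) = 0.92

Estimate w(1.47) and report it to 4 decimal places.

2.2283

Heun: k1 = f(x_n, w_n); k2 = f(x_n + h, w_n + h·k1); w_{n+1} = w_n + (h/2)·(k1 + k2).
x=0.000000, w=0.920000:
  k1 = f(0.000000, 0.920000) = 0.193200
  k2 = f(0.490000, 1.014668) = 0.683706
  w ← 0.920000 + (0.49/2)·(0.193200 + 0.683706) = 1.134842
x=0.490000, w=1.134842:
  k1 = f(0.490000, 1.134842) = 0.708943
  k2 = f(0.980000, 1.482224) = 1.141764
  w ← 1.134842 + (0.49/2)·(0.708943 + 1.141764) = 1.588265
x=0.980000, w=1.588265:
  k1 = f(0.980000, 1.588265) = 1.164033
  k2 = f(1.470000, 2.158641) = 1.448239
  w ← 1.588265 + (0.49/2)·(1.164033 + 1.448239) = 2.228272
w(1.47) ≈ 2.2283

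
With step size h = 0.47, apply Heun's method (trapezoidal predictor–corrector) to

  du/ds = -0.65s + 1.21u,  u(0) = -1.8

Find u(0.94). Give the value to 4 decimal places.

-5.7702

Heun: k1 = f(s_n, u_n); k2 = f(s_n + h, u_n + h·k1); u_{n+1} = u_n + (h/2)·(k1 + k2).
s=0.000000, u=-1.800000:
  k1 = f(0.000000, -1.800000) = -2.178000
  k2 = f(0.470000, -2.823660) = -3.722129
  u ← -1.800000 + (0.47/2)·(-2.178000 + (-3.722129)) = -3.186530
s=0.470000, u=-3.186530:
  k1 = f(0.470000, -3.186530) = -4.161202
  k2 = f(0.940000, -5.142295) = -6.833177
  u ← -3.186530 + (0.47/2)·(-4.161202 + (-6.833177)) = -5.770209
u(0.94) ≈ -5.7702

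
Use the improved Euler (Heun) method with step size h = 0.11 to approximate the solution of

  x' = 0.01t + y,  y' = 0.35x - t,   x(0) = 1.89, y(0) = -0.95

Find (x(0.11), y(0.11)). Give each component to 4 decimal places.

Heun on (x,y): k1 = f(t_n, state_n); k2 = f(t_n + h, state_n + h·k1); state_{n+1} = state_n + (h/2)·(k1 + k2).
0.000000: (1.890000, -0.950000)
  k1 = (-0.950000, 0.661500)
  predictor → (1.785500, -0.877235)
  k2 = (-0.876135, 0.514925)
  → (1.789563, -0.885297)
(x(0.11), y(0.11)) ≈ (1.7896, -0.8853)

1.7896, -0.8853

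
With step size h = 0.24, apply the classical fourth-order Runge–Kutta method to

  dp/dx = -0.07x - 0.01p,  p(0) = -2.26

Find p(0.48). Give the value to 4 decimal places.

RK4: k1 = f(x_n, p_n); k2 = f(x_n + h/2, p_n + (h/2)·k1); k3 = f(x_n + h/2, p_n + (h/2)·k2); k4 = f(x_n + h, p_n + h·k3); p_{n+1} = p_n + (h/6)·(k1 + 2k2 + 2k3 + k4).
x=0.000000, p=-2.260000:
  k1 = f(0.000000, -2.260000) = 0.022600
  k2 = f(0.120000, -2.257288) = 0.014173
  k3 = f(0.120000, -2.258299) = 0.014183
  k4 = f(0.240000, -2.256596) = 0.005766
  p ← -2.260000 + (0.24/6)·(k1 + 2k2 + 2k3 + k4) = -2.256597
x=0.240000, p=-2.256597:
  k1 = f(0.240000, -2.256597) = 0.005766
  k2 = f(0.360000, -2.255905) = -0.002641
  k3 = f(0.360000, -2.256914) = -0.002631
  k4 = f(0.480000, -2.257228) = -0.011028
  p ← -2.256597 + (0.24/6)·(k1 + 2k2 + 2k3 + k4) = -2.257229
p(0.48) ≈ -2.2572

-2.2572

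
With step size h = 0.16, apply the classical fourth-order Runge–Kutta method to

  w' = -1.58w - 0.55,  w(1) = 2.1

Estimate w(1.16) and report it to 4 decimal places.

1.5532

RK4: k1 = f(x_n, w_n); k2 = f(x_n + h/2, w_n + (h/2)·k1); k3 = f(x_n + h/2, w_n + (h/2)·k2); k4 = f(x_n + h, w_n + h·k3); w_{n+1} = w_n + (h/6)·(k1 + 2k2 + 2k3 + k4).
x=1.000000, w=2.100000:
  k1 = f(1.000000, 2.100000) = -3.868000
  k2 = f(1.080000, 1.790560) = -3.379085
  k3 = f(1.080000, 1.829673) = -3.440884
  k4 = f(1.160000, 1.549459) = -2.998145
  w ← 2.100000 + (0.16/6)·(k1 + 2k2 + 2k3 + k4) = 1.553171
w(1.16) ≈ 1.5532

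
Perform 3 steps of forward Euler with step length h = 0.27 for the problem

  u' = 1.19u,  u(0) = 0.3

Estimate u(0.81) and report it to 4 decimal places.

0.6920

Euler: u_{n+1} = u_n + h·f(t_n, u_n).
t=0.000000, u=0.300000: f=0.357000 → u ← 0.300000 + 0.27·0.357000 = 0.396390
t=0.270000, u=0.396390: f=0.471704 → u ← 0.396390 + 0.27·0.471704 = 0.523750
t=0.540000, u=0.523750: f=0.623263 → u ← 0.523750 + 0.27·0.623263 = 0.692031
u(0.81) ≈ 0.6920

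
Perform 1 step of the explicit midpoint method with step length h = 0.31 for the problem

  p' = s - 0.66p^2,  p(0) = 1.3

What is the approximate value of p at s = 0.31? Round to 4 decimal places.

1.0881

Midpoint: k1 = f(s_n, p_n); k2 = f(s_n + h/2, p_n + (h/2)·k1); p_{n+1} = p_n + h·k2.
s=0.000000, p=1.300000:
  k1 = f(0.000000, 1.300000) = -1.115400
  k2 = f(0.155000, 1.127113) = -0.683453
  p ← 1.300000 + 0.31·(-0.683453) = 1.088129
p(0.31) ≈ 1.0881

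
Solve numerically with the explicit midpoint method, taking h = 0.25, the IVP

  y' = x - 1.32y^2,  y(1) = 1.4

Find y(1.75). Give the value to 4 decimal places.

1.1339

Midpoint: k1 = f(x_n, y_n); k2 = f(x_n + h/2, y_n + (h/2)·k1); y_{n+1} = y_n + h·k2.
x=1.000000, y=1.400000:
  k1 = f(1.000000, 1.400000) = -1.587200
  k2 = f(1.125000, 1.201600) = -0.780872
  y ← 1.400000 + 0.25·(-0.780872) = 1.204782
x=1.250000, y=1.204782:
  k1 = f(1.250000, 1.204782) = -0.665979
  k2 = f(1.375000, 1.121535) = -0.285348
  y ← 1.204782 + 0.25·(-0.285348) = 1.133445
x=1.500000, y=1.133445:
  k1 = f(1.500000, 1.133445) = -0.195800
  k2 = f(1.625000, 1.108970) = 0.001645
  y ← 1.133445 + 0.25·0.001645 = 1.133856
y(1.75) ≈ 1.1339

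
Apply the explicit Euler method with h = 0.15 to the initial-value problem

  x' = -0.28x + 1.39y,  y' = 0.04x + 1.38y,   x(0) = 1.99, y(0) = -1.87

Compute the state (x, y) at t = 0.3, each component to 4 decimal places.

0.9847, -2.7008

Euler on (x,y): x_{n+1} = x_n + h·x', y_{n+1} = y_n + h·y'.
0.000000: (1.990000, -1.870000); f=(-3.156500, -2.501000) → (1.516525, -2.245150)
0.150000: (1.516525, -2.245150); f=(-3.545386, -3.037646) → (0.984717, -2.700797)
(x(0.3), y(0.3)) ≈ (0.9847, -2.7008)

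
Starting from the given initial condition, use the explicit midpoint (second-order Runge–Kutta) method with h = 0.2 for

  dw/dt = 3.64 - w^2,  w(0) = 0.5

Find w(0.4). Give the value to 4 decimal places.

Midpoint: k1 = f(t_n, w_n); k2 = f(t_n + h/2, w_n + (h/2)·k1); w_{n+1} = w_n + h·k2.
t=0.000000, w=0.500000:
  k1 = f(0.000000, 0.500000) = 3.390000
  k2 = f(0.100000, 0.839000) = 2.936079
  w ← 0.500000 + 0.2·2.936079 = 1.087216
t=0.200000, w=1.087216:
  k1 = f(0.200000, 1.087216) = 2.457962
  k2 = f(0.300000, 1.333012) = 1.863079
  w ← 1.087216 + 0.2·1.863079 = 1.459832
w(0.4) ≈ 1.4598

1.4598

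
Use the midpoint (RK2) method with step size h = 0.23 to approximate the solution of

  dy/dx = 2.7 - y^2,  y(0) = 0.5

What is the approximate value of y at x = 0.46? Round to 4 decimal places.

1.2810

Midpoint: k1 = f(x_n, y_n); k2 = f(x_n + h/2, y_n + (h/2)·k1); y_{n+1} = y_n + h·k2.
x=0.000000, y=0.500000:
  k1 = f(0.000000, 0.500000) = 2.450000
  k2 = f(0.115000, 0.781750) = 2.088867
  y ← 0.500000 + 0.23·2.088867 = 0.980439
x=0.230000, y=0.980439:
  k1 = f(0.230000, 0.980439) = 1.738739
  k2 = f(0.345000, 1.180394) = 1.306669
  y ← 0.980439 + 0.23·1.306669 = 1.280973
y(0.46) ≈ 1.2810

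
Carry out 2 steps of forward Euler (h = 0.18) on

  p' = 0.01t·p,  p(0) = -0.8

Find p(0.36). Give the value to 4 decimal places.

Euler: p_{n+1} = p_n + h·f(t_n, p_n).
t=0.000000, p=-0.800000: f=0.000000 → p ← -0.800000 + 0.18·0.000000 = -0.800000
t=0.180000, p=-0.800000: f=-0.001440 → p ← -0.800000 + 0.18·(-0.001440) = -0.800259
p(0.36) ≈ -0.8003

-0.8003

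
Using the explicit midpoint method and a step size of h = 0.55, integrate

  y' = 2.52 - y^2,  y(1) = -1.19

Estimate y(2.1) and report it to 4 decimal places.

Midpoint: k1 = f(s_n, y_n); k2 = f(s_n + h/2, y_n + (h/2)·k1); y_{n+1} = y_n + h·k2.
s=1.000000, y=-1.190000:
  k1 = f(1.000000, -1.190000) = 1.103900
  k2 = f(1.275000, -0.886427) = 1.734246
  y ← -1.190000 + 0.55·1.734246 = -0.236165
s=1.550000, y=-0.236165:
  k1 = f(1.550000, -0.236165) = 2.464226
  k2 = f(1.825000, 0.441498) = 2.325080
  y ← -0.236165 + 0.55·2.325080 = 1.042629
y(2.1) ≈ 1.0426

1.0426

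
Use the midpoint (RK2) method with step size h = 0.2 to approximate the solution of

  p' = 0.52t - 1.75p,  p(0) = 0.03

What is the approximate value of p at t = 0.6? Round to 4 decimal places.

Midpoint: k1 = f(t_n, p_n); k2 = f(t_n + h/2, p_n + (h/2)·k1); p_{n+1} = p_n + h·k2.
t=0.000000, p=0.030000:
  k1 = f(0.000000, 0.030000) = -0.052500
  k2 = f(0.100000, 0.024750) = 0.008688
  p ← 0.030000 + 0.2·0.008688 = 0.031738
t=0.200000, p=0.031738:
  k1 = f(0.200000, 0.031738) = 0.048459
  k2 = f(0.300000, 0.036583) = 0.091979
  p ← 0.031738 + 0.2·0.091979 = 0.050133
t=0.400000, p=0.050133:
  k1 = f(0.400000, 0.050133) = 0.120267
  k2 = f(0.500000, 0.062160) = 0.151220
  p ← 0.050133 + 0.2·0.151220 = 0.080377
p(0.6) ≈ 0.0804

0.0804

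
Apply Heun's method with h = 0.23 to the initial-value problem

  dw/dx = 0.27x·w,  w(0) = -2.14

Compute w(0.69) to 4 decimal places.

Heun: k1 = f(x_n, w_n); k2 = f(x_n + h, w_n + h·k1); w_{n+1} = w_n + (h/2)·(k1 + k2).
x=0.000000, w=-2.140000:
  k1 = f(0.000000, -2.140000) = 0.000000
  k2 = f(0.230000, -2.140000) = -0.132894
  w ← -2.140000 + (0.23/2)·(0.000000 + (-0.132894)) = -2.155283
x=0.230000, w=-2.155283:
  k1 = f(0.230000, -2.155283) = -0.133843
  k2 = f(0.460000, -2.186067) = -0.271509
  w ← -2.155283 + (0.23/2)·(-0.133843 + (-0.271509)) = -2.201898
x=0.460000, w=-2.201898:
  k1 = f(0.460000, -2.201898) = -0.273476
  k2 = f(0.690000, -2.264798) = -0.421932
  w ← -2.201898 + (0.23/2)·(-0.273476 + (-0.421932)) = -2.281870
w(0.69) ≈ -2.2819

-2.2819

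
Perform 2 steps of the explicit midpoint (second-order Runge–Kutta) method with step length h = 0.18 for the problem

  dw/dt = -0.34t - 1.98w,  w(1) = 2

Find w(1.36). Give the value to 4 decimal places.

Midpoint: k1 = f(t_n, w_n); k2 = f(t_n + h/2, w_n + (h/2)·k1); w_{n+1} = w_n + h·k2.
t=1.000000, w=2.000000:
  k1 = f(1.000000, 2.000000) = -4.300000
  k2 = f(1.090000, 1.613000) = -3.564340
  w ← 2.000000 + 0.18·(-3.564340) = 1.358419
t=1.180000, w=1.358419:
  k1 = f(1.180000, 1.358419) = -3.090869
  k2 = f(1.270000, 1.080241) = -2.570676
  w ← 1.358419 + 0.18·(-2.570676) = 0.895697
w(1.36) ≈ 0.8957

0.8957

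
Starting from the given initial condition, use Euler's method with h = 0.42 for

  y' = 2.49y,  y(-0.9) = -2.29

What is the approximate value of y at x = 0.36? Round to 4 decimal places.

-19.6076

Euler: y_{n+1} = y_n + h·f(x_n, y_n).
x=-0.900000, y=-2.290000: f=-5.702100 → y ← -2.290000 + 0.42·(-5.702100) = -4.684882
x=-0.480000, y=-4.684882: f=-11.665356 → y ← -4.684882 + 0.42·(-11.665356) = -9.584332
x=-0.060000, y=-9.584332: f=-23.864986 → y ← -9.584332 + 0.42·(-23.864986) = -19.607626
y(0.36) ≈ -19.6076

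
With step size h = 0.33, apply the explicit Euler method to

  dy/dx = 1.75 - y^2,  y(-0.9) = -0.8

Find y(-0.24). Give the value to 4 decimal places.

Euler: y_{n+1} = y_n + h·f(x_n, y_n).
x=-0.900000, y=-0.800000: f=1.110000 → y ← -0.800000 + 0.33·1.110000 = -0.433700
x=-0.570000, y=-0.433700: f=1.561904 → y ← -0.433700 + 0.33·1.561904 = 0.081728
y(-0.24) ≈ 0.0817

0.0817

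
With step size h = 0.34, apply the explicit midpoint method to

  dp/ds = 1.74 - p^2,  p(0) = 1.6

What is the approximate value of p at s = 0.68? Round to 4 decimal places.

1.3947

Midpoint: k1 = f(s_n, p_n); k2 = f(s_n + h/2, p_n + (h/2)·k1); p_{n+1} = p_n + h·k2.
s=0.000000, p=1.600000:
  k1 = f(0.000000, 1.600000) = -0.820000
  k2 = f(0.170000, 1.460600) = -0.393352
  p ← 1.600000 + 0.34·(-0.393352) = 1.466260
s=0.340000, p=1.466260:
  k1 = f(0.340000, 1.466260) = -0.409919
  k2 = f(0.510000, 1.396574) = -0.210419
  p ← 1.466260 + 0.34·(-0.210419) = 1.394718
p(0.68) ≈ 1.3947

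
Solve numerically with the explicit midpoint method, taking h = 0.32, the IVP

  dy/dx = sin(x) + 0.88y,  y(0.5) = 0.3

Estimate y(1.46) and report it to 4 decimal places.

1.8161

Midpoint: k1 = f(x_n, y_n); k2 = f(x_n + h/2, y_n + (h/2)·k1); y_{n+1} = y_n + h·k2.
x=0.500000, y=0.300000:
  k1 = f(0.500000, 0.300000) = 0.743426
  k2 = f(0.660000, 0.418948) = 0.981791
  y ← 0.300000 + 0.32·0.981791 = 0.614173
x=0.820000, y=0.614173:
  k1 = f(0.820000, 0.614173) = 1.271618
  k2 = f(0.980000, 0.817632) = 1.550014
  y ← 0.614173 + 0.32·1.550014 = 1.110178
x=1.140000, y=1.110178:
  k1 = f(1.140000, 1.110178) = 1.885590
  k2 = f(1.300000, 1.411872) = 2.206005
  y ← 1.110178 + 0.32·2.206005 = 1.816099
y(1.46) ≈ 1.8161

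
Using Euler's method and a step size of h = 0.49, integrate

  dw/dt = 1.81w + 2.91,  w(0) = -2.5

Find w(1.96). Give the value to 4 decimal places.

Euler: w_{n+1} = w_n + h·f(t_n, w_n).
t=0.000000, w=-2.500000: f=-1.615000 → w ← -2.500000 + 0.49·(-1.615000) = -3.291350
t=0.490000, w=-3.291350: f=-3.047344 → w ← -3.291350 + 0.49·(-3.047344) = -4.784548
t=0.980000, w=-4.784548: f=-5.750032 → w ← -4.784548 + 0.49·(-5.750032) = -7.602064
t=1.470000, w=-7.602064: f=-10.849736 → w ← -7.602064 + 0.49·(-10.849736) = -12.918435
w(1.96) ≈ -12.9184

-12.9184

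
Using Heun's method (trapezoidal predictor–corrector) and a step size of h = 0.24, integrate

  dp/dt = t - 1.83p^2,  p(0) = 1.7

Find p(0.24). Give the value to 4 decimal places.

Heun: k1 = f(t_n, p_n); k2 = f(t_n + h, p_n + h·k1); p_{n+1} = p_n + (h/2)·(k1 + k2).
t=0.000000, p=1.700000:
  k1 = f(0.000000, 1.700000) = -5.288700
  k2 = f(0.240000, 0.430712) = -0.099488
  p ← 1.700000 + (0.24/2)·(-5.288700 + (-0.099488)) = 1.053417
p(0.24) ≈ 1.0534

1.0534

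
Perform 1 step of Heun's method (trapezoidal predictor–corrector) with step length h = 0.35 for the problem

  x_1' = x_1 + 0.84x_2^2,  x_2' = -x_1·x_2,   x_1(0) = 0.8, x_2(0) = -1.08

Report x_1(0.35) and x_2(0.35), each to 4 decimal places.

Heun on (x_1,x_2): k1 = f(s_n, state_n); k2 = f(s_n + h, state_n + h·k1); state_{n+1} = state_n + (h/2)·(k1 + k2).
0.000000: (0.800000, -1.080000)
  k1 = (1.779776, 0.864000)
  predictor → (1.422922, -0.777600)
  k2 = (1.930837, 1.106464)
  → (1.449357, -0.735169)
(x_1(0.35), x_2(0.35)) ≈ (1.4494, -0.7352)

1.4494, -0.7352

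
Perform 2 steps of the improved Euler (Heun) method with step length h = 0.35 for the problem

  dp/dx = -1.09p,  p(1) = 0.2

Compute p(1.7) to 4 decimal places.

0.0956

Heun: k1 = f(x_n, p_n); k2 = f(x_n + h, p_n + h·k1); p_{n+1} = p_n + (h/2)·(k1 + k2).
x=1.000000, p=0.200000:
  k1 = f(1.000000, 0.200000) = -0.218000
  k2 = f(1.350000, 0.123700) = -0.134833
  p ← 0.200000 + (0.35/2)·(-0.218000 + (-0.134833)) = 0.138254
x=1.350000, p=0.138254:
  k1 = f(1.350000, 0.138254) = -0.150697
  k2 = f(1.700000, 0.085510) = -0.093206
  p ← 0.138254 + (0.35/2)·(-0.150697 + (-0.093206)) = 0.095571
p(1.7) ≈ 0.0956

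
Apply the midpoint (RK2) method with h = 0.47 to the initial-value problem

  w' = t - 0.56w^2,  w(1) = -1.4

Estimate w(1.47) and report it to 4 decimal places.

Midpoint: k1 = f(t_n, w_n); k2 = f(t_n + h/2, w_n + (h/2)·k1); w_{n+1} = w_n + h·k2.
t=1.000000, w=-1.400000:
  k1 = f(1.000000, -1.400000) = -0.097600
  k2 = f(1.235000, -1.422936) = 0.101142
  w ← -1.400000 + 0.47·0.101142 = -1.352463
w(1.47) ≈ -1.3525

-1.3525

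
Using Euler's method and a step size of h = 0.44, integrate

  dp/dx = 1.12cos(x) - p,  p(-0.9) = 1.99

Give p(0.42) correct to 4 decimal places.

1.1855

Euler: p_{n+1} = p_n + h·f(x_n, p_n).
x=-0.900000, p=1.990000: f=-1.293797 → p ← 1.990000 + 0.44·(-1.293797) = 1.420729
x=-0.460000, p=1.420729: f=-0.417151 → p ← 1.420729 + 0.44·(-0.417151) = 1.237183
x=-0.020000, p=1.237183: f=-0.117407 → p ← 1.237183 + 0.44·(-0.117407) = 1.185524
p(0.42) ≈ 1.1855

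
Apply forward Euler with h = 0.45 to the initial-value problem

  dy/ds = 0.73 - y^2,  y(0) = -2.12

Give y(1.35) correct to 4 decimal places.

Euler: y_{n+1} = y_n + h·f(s_n, y_n).
s=0.000000, y=-2.120000: f=-3.764400 → y ← -2.120000 + 0.45·(-3.764400) = -3.813980
s=0.450000, y=-3.813980: f=-13.816443 → y ← -3.813980 + 0.45·(-13.816443) = -10.031380
s=0.900000, y=-10.031380: f=-99.898576 → y ← -10.031380 + 0.45·(-99.898576) = -54.985739
y(1.35) ≈ -54.9857

-54.9857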